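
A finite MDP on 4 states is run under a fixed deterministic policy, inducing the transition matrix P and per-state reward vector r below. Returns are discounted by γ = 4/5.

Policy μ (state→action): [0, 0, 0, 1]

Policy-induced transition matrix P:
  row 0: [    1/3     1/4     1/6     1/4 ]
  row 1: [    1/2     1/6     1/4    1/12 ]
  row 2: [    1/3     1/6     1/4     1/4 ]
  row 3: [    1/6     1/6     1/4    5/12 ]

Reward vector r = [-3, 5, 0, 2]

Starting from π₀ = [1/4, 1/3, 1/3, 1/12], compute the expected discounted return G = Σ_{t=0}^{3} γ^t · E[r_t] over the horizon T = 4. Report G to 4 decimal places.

t=0: π = [0.2500, 0.3333, 0.3333, 0.0833], E[r] = 1.0833, γ^t·E[r] = 1.083333, running G = 1.083333
t=1: π = [0.3750, 0.1875, 0.2292, 0.2083], E[r] = 0.2292, γ^t·E[r] = 0.183333, running G = 1.266667
t=2: π = [0.3299, 0.1979, 0.2188, 0.2535], E[r] = 0.5069, γ^t·E[r] = 0.324444, running G = 1.591111
t=3: π = [0.3241, 0.1942, 0.2225, 0.2593], E[r] = 0.5171, γ^t·E[r] = 0.264741, running G = 1.855852

G = 1.8559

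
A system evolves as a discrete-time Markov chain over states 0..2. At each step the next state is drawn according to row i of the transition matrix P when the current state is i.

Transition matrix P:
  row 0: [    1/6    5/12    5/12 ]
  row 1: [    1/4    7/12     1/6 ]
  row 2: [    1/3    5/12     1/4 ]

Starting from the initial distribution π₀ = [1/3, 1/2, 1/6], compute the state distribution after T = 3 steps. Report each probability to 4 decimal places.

t=0: π = [0.3333, 0.5000, 0.1667]
t=1: π = [0.2361, 0.5000, 0.2639]
t=2: π = [0.2523, 0.5000, 0.2477]
t=3: π = [0.2496, 0.5000, 0.2504]

π = [0.2496, 0.5000, 0.2504]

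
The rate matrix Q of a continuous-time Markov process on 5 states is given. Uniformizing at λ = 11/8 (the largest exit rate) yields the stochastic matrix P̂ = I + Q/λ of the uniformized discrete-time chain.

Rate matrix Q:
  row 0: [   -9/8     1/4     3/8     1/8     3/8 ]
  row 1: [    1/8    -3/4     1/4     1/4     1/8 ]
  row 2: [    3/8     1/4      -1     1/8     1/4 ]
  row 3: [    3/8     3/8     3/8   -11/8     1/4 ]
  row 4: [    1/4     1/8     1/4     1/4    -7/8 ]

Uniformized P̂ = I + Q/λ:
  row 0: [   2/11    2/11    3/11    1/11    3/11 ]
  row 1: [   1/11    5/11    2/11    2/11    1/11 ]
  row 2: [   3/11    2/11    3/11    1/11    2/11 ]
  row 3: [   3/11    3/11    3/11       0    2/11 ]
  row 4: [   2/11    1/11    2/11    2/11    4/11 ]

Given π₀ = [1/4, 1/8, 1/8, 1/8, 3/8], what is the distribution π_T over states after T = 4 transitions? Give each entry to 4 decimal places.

π = [0.1927, 0.2361, 0.2315, 0.1212, 0.2185]

t=0: π = [0.2500, 0.1250, 0.1250, 0.1250, 0.3750]
t=1: π = [0.1932, 0.1932, 0.2273, 0.1250, 0.2614]
t=2: π = [0.1963, 0.2221, 0.2314, 0.1209, 0.2293]
t=3: π = [0.1937, 0.2325, 0.2317, 0.1210, 0.2212]
t=4: π = [0.1927, 0.2361, 0.2315, 0.1212, 0.2185]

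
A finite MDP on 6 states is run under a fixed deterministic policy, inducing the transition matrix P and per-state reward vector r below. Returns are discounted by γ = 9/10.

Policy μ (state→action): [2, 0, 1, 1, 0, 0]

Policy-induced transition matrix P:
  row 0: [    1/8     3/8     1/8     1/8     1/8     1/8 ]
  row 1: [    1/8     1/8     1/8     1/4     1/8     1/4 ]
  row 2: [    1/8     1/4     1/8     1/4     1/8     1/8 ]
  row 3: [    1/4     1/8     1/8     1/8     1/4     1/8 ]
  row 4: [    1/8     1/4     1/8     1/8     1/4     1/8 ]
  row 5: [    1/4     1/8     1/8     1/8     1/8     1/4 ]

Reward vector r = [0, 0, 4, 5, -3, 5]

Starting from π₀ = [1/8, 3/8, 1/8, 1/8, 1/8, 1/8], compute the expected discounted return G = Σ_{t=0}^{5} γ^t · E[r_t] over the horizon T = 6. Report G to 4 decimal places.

t=0: π = [0.1250, 0.3750, 0.1250, 0.1250, 0.1250, 0.1250], E[r] = 1.3750, γ^t·E[r] = 1.375000, running G = 1.375000
t=1: π = [0.1563, 0.1875, 0.1250, 0.1875, 0.1563, 0.1875], E[r] = 1.9063, γ^t·E[r] = 1.715625, running G = 3.090625
t=2: π = [0.1719, 0.1992, 0.1250, 0.1641, 0.1680, 0.1719], E[r] = 1.6758, γ^t·E[r] = 1.357383, running G = 4.448008
t=3: π = [0.1670, 0.2046, 0.1250, 0.1655, 0.1665, 0.1714], E[r] = 1.6851, γ^t·E[r] = 1.228408, running G = 5.676416
t=4: π = [0.1671, 0.2032, 0.1250, 0.1662, 0.1665, 0.1720], E[r] = 1.6915, γ^t·E[r] = 1.109772, running G = 6.786187
t=5: π = [0.1673, 0.2032, 0.1250, 0.1660, 0.1666, 0.1719], E[r] = 1.6898, γ^t·E[r] = 0.997835, running G = 7.784022

G = 7.7840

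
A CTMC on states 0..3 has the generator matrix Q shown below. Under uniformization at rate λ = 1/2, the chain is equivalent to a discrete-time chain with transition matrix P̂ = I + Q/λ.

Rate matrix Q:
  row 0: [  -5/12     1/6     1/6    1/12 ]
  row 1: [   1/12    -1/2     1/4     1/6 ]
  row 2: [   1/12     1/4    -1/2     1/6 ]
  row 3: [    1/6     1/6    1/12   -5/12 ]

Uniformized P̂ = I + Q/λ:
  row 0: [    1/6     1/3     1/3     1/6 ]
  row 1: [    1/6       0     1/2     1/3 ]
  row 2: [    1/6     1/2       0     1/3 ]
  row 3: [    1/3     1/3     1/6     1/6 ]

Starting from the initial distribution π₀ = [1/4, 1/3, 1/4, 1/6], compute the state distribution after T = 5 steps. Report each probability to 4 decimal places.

π = [0.2093, 0.2803, 0.2546, 0.2558]

t=0: π = [0.2500, 0.3333, 0.2500, 0.1667]
t=1: π = [0.1944, 0.2639, 0.2778, 0.2639]
t=2: π = [0.2106, 0.2917, 0.2407, 0.2569]
t=3: π = [0.2095, 0.2762, 0.2589, 0.2554]
t=4: π = [0.2092, 0.2844, 0.2505, 0.2559]
t=5: π = [0.2093, 0.2803, 0.2546, 0.2558]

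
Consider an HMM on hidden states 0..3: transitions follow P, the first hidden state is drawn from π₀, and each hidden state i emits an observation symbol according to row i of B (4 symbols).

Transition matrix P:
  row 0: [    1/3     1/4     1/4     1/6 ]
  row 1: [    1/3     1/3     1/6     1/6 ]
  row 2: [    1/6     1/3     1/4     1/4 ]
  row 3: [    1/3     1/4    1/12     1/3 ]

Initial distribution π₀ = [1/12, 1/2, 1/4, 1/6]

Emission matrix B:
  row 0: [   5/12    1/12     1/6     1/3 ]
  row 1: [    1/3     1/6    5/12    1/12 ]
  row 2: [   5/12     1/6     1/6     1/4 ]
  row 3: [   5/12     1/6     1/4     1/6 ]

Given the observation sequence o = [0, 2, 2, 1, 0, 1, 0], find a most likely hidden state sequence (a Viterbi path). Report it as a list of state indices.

path = [1, 1, 1, 1, 1, 1, 0]

t=0: δ = [3.472e-02, 1.667e-01, 1.042e-01, 6.944e-02]  (obs o_0=0)
t=1: δ = [9.259e-03, 2.315e-02, 4.630e-03, 6.944e-03]  ψ = [1, 1, 1, 1]  (obs o_1=2)
t=2: δ = [1.286e-03, 3.215e-03, 6.430e-04, 9.645e-04]  ψ = [1, 1, 1, 1]  (obs o_2=2)
t=3: δ = [8.931e-05, 1.786e-04, 8.931e-05, 8.931e-05]  ψ = [1, 1, 1, 1]  (obs o_3=1)
t=4: δ = [2.481e-05, 1.985e-05, 1.240e-05, 1.240e-05]  ψ = [1, 1, 1, 1]  (obs o_4=0)
t=5: δ = [6.891e-07, 1.103e-06, 1.034e-06, 6.891e-07]  ψ = [0, 1, 0, 0]  (obs o_5=1)
t=6: δ = [1.531e-07, 1.225e-07, 1.077e-07, 1.077e-07]  ψ = [1, 1, 2, 2]  (obs o_6=0)
backtrack: best end state = 0; path = [1, 1, 1, 1, 1, 1, 0]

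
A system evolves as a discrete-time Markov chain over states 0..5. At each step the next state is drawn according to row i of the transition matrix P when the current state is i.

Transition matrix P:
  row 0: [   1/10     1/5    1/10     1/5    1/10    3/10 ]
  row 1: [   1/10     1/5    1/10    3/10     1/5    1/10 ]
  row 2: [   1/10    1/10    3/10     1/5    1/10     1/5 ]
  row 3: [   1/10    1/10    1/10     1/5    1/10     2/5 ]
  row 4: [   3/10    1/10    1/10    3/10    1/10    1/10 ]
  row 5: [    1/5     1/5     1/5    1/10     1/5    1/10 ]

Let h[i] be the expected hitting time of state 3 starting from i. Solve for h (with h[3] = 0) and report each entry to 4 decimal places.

h = [4.7148, 4.1240, 4.7443, 0.0000, 4.2314, 5.0699]

First-step conditioning: h[3] = 0; for i ≠ 3, h[i] = 1 + Σ_k P[i][k]·h[k].
  h[0] = 1 + 1/10·h[0] + 1/5·h[1] + 1/10·h[2] + 1/10·h[4] + 3/10·h[5]
  h[1] = 1 + 1/10·h[0] + 1/5·h[1] + 1/10·h[2] + 1/5·h[4] + 1/10·h[5]
  h[2] = 1 + 1/10·h[0] + 1/10·h[1] + 3/10·h[2] + 1/10·h[4] + 1/5·h[5]
  h[4] = 1 + 3/10·h[0] + 1/10·h[1] + 1/10·h[2] + 1/10·h[4] + 1/10·h[5]
  h[5] = 1 + 1/5·h[0] + 1/5·h[1] + 1/5·h[2] + 1/5·h[4] + 1/10·h[5]
Solving the 5×5 linear system over states ≠ 3 gives exactly h = [49595/10519, 43380/10519, 49905/10519, 0, 44510/10519, 53330/10519] (h[3] = 0 is the target).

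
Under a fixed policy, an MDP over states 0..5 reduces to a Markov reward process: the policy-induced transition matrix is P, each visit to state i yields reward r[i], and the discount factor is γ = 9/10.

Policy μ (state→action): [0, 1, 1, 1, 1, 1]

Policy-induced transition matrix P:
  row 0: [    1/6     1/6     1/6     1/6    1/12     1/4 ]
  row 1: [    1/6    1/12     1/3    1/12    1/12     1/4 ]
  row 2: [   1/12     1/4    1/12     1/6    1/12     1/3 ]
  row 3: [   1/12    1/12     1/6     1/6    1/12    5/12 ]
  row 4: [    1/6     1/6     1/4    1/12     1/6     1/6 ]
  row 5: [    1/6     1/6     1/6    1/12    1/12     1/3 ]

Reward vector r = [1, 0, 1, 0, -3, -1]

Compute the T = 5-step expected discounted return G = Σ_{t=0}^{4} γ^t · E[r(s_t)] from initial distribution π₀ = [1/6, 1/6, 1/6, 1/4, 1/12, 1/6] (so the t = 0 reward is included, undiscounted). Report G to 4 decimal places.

G = -0.8734

t=0: π = [0.1667, 0.1667, 0.1667, 0.2500, 0.0833, 0.1667], E[r] = -0.0833, γ^t·E[r] = -0.083333, running G = -0.083333
t=1: π = [0.1319, 0.1458, 0.1875, 0.1319, 0.0903, 0.3125], E[r] = -0.2639, γ^t·E[r] = -0.237500, running G = -0.320833
t=2: π = [0.1400, 0.1591, 0.1829, 0.1209, 0.0909, 0.3061], E[r] = -0.2558, γ^t·E[r] = -0.207188, running G = -0.528021
t=3: π = [0.1413, 0.1586, 0.1855, 0.1203, 0.0909, 0.3033], E[r] = -0.2492, γ^t·E[r] = -0.181652, running G = -0.709673
t=4: π = [0.1412, 0.1589, 0.1852, 0.1206, 0.0909, 0.3032], E[r] = -0.2496, γ^t·E[r] = -0.163732, running G = -0.873406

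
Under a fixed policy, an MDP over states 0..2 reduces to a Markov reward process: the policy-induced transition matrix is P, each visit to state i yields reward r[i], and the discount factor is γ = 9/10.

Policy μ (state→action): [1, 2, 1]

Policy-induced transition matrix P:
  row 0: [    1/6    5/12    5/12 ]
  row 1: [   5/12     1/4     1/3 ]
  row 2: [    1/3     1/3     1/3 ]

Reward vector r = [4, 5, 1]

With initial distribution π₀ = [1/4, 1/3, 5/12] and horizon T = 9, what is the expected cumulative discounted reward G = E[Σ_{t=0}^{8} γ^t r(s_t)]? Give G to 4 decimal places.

G = 19.7713

t=0: π = [0.2500, 0.3333, 0.4167], E[r] = 3.0833, γ^t·E[r] = 3.083333, running G = 3.083333
t=1: π = [0.3194, 0.3264, 0.3542], E[r] = 3.2639, γ^t·E[r] = 2.937500, running G = 6.020833
t=2: π = [0.3073, 0.3328, 0.3600], E[r] = 3.2529, γ^t·E[r] = 2.634844, running G = 8.655677
t=3: π = [0.3098, 0.3312, 0.3589], E[r] = 3.2544, γ^t·E[r] = 2.372449, running G = 11.028126
t=4: π = [0.3093, 0.3316, 0.3592], E[r] = 3.2541, γ^t·E[r] = 2.135009, running G = 13.163135
t=5: π = [0.3094, 0.3315, 0.3591], E[r] = 3.2542, γ^t·E[r] = 1.921546, running G = 15.084682
t=6: π = [0.3094, 0.3315, 0.3591], E[r] = 3.2541, γ^t·E[r] = 1.729384, running G = 16.814066
t=7: π = [0.3094, 0.3315, 0.3591], E[r] = 3.2541, γ^t·E[r] = 1.556447, running G = 18.370513
t=8: π = [0.3094, 0.3315, 0.3591], E[r] = 3.2541, γ^t·E[r] = 1.400802, running G = 19.771315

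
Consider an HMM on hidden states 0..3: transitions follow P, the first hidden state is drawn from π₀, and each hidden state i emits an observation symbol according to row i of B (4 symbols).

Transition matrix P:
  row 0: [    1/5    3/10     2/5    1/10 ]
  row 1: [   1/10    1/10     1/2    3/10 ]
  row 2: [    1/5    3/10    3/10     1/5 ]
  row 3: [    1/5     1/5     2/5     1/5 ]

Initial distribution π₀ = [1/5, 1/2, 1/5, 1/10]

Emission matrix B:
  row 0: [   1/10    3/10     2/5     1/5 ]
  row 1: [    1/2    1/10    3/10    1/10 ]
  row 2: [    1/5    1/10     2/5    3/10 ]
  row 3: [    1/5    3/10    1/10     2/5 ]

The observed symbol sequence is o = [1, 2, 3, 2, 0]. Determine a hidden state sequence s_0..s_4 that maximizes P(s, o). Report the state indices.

t=0: δ = [6.000e-02, 5.000e-02, 2.000e-02, 3.000e-02]  (obs o_0=1)
t=1: δ = [4.800e-03, 5.400e-03, 1.000e-02, 1.500e-03]  ψ = [0, 0, 1, 1]  (obs o_1=2)
t=2: δ = [4.000e-04, 3.000e-04, 9.000e-04, 8.000e-04]  ψ = [2, 2, 2, 2]  (obs o_2=3)
t=3: δ = [7.200e-05, 8.100e-05, 1.280e-04, 1.800e-05]  ψ = [2, 2, 3, 2]  (obs o_3=2)
t=4: δ = [2.560e-06, 1.920e-05, 8.100e-06, 5.120e-06]  ψ = [2, 2, 1, 2]  (obs o_4=0)
backtrack: best end state = 1; path = [1, 2, 3, 2, 1]

path = [1, 2, 3, 2, 1]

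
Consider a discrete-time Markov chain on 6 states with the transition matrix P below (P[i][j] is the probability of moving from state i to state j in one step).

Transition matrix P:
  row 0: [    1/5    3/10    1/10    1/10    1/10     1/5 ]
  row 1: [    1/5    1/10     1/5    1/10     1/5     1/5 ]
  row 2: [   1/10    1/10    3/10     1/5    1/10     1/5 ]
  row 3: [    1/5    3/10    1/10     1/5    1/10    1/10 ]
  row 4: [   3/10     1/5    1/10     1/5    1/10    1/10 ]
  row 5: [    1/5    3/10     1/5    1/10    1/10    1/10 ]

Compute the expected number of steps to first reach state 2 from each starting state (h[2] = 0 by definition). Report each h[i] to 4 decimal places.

First-step conditioning: h[2] = 0; for i ≠ 2, h[i] = 1 + Σ_k P[i][k]·h[k].
  h[0] = 1 + 1/5·h[0] + 3/10·h[1] + 1/10·h[3] + 1/10·h[4] + 1/5·h[5]
  h[1] = 1 + 1/5·h[0] + 1/10·h[1] + 1/10·h[3] + 1/5·h[4] + 1/5·h[5]
  h[3] = 1 + 1/5·h[0] + 3/10·h[1] + 1/5·h[3] + 1/10·h[4] + 1/10·h[5]
  h[4] = 1 + 3/10·h[0] + 1/5·h[1] + 1/5·h[3] + 1/10·h[4] + 1/10·h[5]
  h[5] = 1 + 1/5·h[0] + 3/10·h[1] + 1/10·h[3] + 1/10·h[4] + 1/10·h[5]
Solving the 5×5 linear system over states ≠ 2 gives exactly h = [119790/16757, 109990/16757, 0, 121000/16757, 121980/16757, 108900/16757] (h[2] = 0 is the target).

h = [7.1487, 6.5638, 0.0000, 7.2209, 7.2793, 6.4988]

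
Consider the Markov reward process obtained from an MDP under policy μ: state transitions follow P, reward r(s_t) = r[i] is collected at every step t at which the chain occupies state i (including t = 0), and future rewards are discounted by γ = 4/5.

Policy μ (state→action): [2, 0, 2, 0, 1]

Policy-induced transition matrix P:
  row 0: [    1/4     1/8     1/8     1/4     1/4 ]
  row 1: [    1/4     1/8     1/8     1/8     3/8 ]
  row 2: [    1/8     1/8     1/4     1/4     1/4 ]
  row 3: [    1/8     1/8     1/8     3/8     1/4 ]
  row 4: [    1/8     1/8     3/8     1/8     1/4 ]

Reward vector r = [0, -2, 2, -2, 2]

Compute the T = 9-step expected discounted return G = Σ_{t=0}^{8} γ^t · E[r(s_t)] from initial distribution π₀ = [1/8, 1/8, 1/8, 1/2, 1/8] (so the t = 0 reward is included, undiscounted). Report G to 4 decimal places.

t=0: π = [0.1250, 0.1250, 0.1250, 0.5000, 0.1250], E[r] = -0.7500, γ^t·E[r] = -0.750000, running G = -0.750000
t=1: π = [0.1563, 0.1250, 0.1719, 0.2813, 0.2656], E[r] = 0.0625, γ^t·E[r] = 0.050000, running G = -0.700000
t=2: π = [0.1602, 0.1250, 0.2129, 0.2363, 0.2656], E[r] = 0.2344, γ^t·E[r] = 0.150000, running G = -0.550000
t=3: π = [0.1606, 0.1250, 0.2180, 0.2307, 0.2656], E[r] = 0.2559, γ^t·E[r] = 0.131000, running G = -0.419000
t=4: π = [0.1607, 0.1250, 0.2187, 0.2300, 0.2656], E[r] = 0.2585, γ^t·E[r] = 0.105900, running G = -0.313100
t=5: π = [0.1607, 0.1250, 0.2187, 0.2299, 0.2656], E[r] = 0.2589, γ^t·E[r] = 0.084830, running G = -0.228270
t=6: π = [0.1607, 0.1250, 0.2187, 0.2299, 0.2656], E[r] = 0.2589, γ^t·E[r] = 0.067875, running G = -0.160395
t=7: π = [0.1607, 0.1250, 0.2187, 0.2299, 0.2656], E[r] = 0.2589, γ^t·E[r] = 0.054301, running G = -0.106094
t=8: π = [0.1607, 0.1250, 0.2187, 0.2299, 0.2656], E[r] = 0.2589, γ^t·E[r] = 0.043441, running G = -0.062653

G = -0.0627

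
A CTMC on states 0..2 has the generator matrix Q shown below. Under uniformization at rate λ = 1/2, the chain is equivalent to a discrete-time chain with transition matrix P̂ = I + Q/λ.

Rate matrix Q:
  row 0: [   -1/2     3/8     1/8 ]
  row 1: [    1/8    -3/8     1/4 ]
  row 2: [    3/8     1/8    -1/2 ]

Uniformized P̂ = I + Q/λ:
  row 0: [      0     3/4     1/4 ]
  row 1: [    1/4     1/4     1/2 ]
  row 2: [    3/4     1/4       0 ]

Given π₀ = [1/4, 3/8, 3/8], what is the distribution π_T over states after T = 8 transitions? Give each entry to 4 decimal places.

π = [0.3125, 0.4059, 0.2816]

t=0: π = [0.2500, 0.3750, 0.3750]
t=1: π = [0.3750, 0.3750, 0.2500]
t=2: π = [0.2813, 0.4375, 0.2813]
t=3: π = [0.3203, 0.3906, 0.2891]
t=4: π = [0.3145, 0.4102, 0.2754]
t=5: π = [0.3091, 0.4072, 0.2837]
t=6: π = [0.3146, 0.4045, 0.2809]
t=7: π = [0.3118, 0.4073, 0.2809]
t=8: π = [0.3125, 0.4059, 0.2816]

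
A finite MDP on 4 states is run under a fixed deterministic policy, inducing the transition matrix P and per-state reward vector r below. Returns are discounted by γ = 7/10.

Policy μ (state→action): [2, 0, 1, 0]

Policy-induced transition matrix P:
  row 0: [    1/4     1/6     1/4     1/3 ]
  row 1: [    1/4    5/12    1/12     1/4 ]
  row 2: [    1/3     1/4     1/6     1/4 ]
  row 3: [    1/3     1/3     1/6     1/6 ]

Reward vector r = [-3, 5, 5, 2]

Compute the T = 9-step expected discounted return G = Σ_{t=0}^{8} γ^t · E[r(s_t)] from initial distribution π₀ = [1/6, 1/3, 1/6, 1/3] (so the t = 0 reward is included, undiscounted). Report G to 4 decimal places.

G = 6.9869

t=0: π = [0.1667, 0.3333, 0.1667, 0.3333], E[r] = 2.6667, γ^t·E[r] = 2.666667, running G = 2.666667
t=1: π = [0.2917, 0.3194, 0.1528, 0.2361], E[r] = 1.9583, γ^t·E[r] = 1.370833, running G = 4.037500
t=2: π = [0.2824, 0.2986, 0.1644, 0.2546], E[r] = 1.9769, γ^t·E[r] = 0.968657, running G = 5.006157
t=3: π = [0.2849, 0.2975, 0.1653, 0.2523], E[r] = 1.9637, γ^t·E[r] = 0.673561, running G = 5.679718
t=4: π = [0.2848, 0.2969, 0.1656, 0.2527], E[r] = 1.9634, γ^t·E[r] = 0.471419, running G = 6.151138
t=5: π = [0.2849, 0.2968, 0.1657, 0.2527], E[r] = 1.9631, γ^t·E[r] = 0.329936, running G = 6.481074
t=6: π = [0.2849, 0.2968, 0.1657, 0.2527], E[r] = 1.9631, γ^t·E[r] = 0.230952, running G = 6.712026
t=7: π = [0.2849, 0.2968, 0.1657, 0.2527], E[r] = 1.9631, γ^t·E[r] = 0.161666, running G = 6.873692
t=8: π = [0.2849, 0.2968, 0.1657, 0.2527], E[r] = 1.9631, γ^t·E[r] = 0.113166, running G = 6.986858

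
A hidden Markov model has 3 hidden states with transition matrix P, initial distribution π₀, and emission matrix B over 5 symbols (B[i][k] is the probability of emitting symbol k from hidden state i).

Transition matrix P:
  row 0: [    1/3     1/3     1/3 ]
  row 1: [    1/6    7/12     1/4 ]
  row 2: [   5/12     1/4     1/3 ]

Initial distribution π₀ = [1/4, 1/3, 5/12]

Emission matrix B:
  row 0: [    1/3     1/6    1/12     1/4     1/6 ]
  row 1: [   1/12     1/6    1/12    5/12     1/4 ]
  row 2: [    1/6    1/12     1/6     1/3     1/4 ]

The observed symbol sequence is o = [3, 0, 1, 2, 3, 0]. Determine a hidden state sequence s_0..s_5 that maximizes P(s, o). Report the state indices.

path = [2, 0, 0, 2, 2, 0]

t=0: δ = [6.250e-02, 1.389e-01, 1.389e-01]  (obs o_0=3)
t=1: δ = [1.929e-02, 6.752e-03, 7.716e-03]  ψ = [2, 1, 2]  (obs o_1=0)
t=2: δ = [1.072e-03, 1.072e-03, 5.358e-04]  ψ = [0, 0, 0]  (obs o_2=1)
t=3: δ = [2.977e-05, 5.210e-05, 5.954e-05]  ψ = [0, 1, 0]  (obs o_3=2)
t=4: δ = [6.202e-06, 1.266e-05, 6.615e-06]  ψ = [2, 1, 2]  (obs o_4=3)
t=5: δ = [9.188e-07, 6.155e-07, 5.276e-07]  ψ = [2, 1, 1]  (obs o_5=0)
backtrack: best end state = 0; path = [2, 0, 0, 2, 2, 0]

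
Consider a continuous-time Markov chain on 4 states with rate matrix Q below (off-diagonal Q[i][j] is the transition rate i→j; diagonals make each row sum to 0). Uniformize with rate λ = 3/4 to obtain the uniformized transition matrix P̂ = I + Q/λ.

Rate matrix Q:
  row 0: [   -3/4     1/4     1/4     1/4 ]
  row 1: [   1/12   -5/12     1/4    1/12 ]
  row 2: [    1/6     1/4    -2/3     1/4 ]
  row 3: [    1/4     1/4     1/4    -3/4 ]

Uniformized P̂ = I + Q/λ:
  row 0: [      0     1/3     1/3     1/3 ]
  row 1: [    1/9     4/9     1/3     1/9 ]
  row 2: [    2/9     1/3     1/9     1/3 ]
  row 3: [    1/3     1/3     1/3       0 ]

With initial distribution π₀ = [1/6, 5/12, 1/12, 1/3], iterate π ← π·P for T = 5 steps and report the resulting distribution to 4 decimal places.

t=0: π = [0.1667, 0.4167, 0.0833, 0.3333]
t=1: π = [0.1759, 0.3796, 0.3148, 0.1296]
t=2: π = [0.1553, 0.3755, 0.2634, 0.2058]
t=3: π = [0.1688, 0.3751, 0.2748, 0.1813]
t=4: π = [0.1632, 0.3750, 0.2723, 0.1896]
t=5: π = [0.1654, 0.3750, 0.2728, 0.1868]

π = [0.1654, 0.3750, 0.2728, 0.1868]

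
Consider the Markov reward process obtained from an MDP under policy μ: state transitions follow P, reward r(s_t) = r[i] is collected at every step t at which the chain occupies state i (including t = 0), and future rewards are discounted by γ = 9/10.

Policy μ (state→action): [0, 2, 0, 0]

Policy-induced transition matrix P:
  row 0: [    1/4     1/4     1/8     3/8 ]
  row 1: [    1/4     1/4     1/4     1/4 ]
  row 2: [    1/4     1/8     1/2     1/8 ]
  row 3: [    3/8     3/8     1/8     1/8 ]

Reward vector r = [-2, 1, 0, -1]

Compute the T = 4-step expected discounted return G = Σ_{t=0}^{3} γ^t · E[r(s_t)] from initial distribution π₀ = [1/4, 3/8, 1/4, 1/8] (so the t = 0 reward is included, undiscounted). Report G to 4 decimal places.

G = -1.5500

t=0: π = [0.2500, 0.3750, 0.2500, 0.1250], E[r] = -0.2500, γ^t·E[r] = -0.250000, running G = -0.250000
t=1: π = [0.2656, 0.2344, 0.2656, 0.2344], E[r] = -0.5313, γ^t·E[r] = -0.478125, running G = -0.728125
t=2: π = [0.2793, 0.2461, 0.2539, 0.2207], E[r] = -0.5332, γ^t·E[r] = -0.431895, running G = -1.160020
t=3: π = [0.2776, 0.2458, 0.2510, 0.2256], E[r] = -0.5349, γ^t·E[r] = -0.389951, running G = -1.549970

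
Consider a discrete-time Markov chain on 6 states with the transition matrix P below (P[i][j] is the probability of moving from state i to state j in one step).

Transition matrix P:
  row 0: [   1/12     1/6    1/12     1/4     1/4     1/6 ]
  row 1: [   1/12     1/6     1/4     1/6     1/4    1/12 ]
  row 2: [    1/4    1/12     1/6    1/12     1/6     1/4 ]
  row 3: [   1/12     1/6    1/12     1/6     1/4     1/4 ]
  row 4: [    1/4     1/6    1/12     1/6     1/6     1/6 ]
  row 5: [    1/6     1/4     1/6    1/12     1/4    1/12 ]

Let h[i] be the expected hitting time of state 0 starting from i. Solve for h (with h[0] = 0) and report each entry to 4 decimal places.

First-step conditioning: h[0] = 0; for i ≠ 0, h[i] = 1 + Σ_k P[i][k]·h[k].
  h[1] = 1 + 1/6·h[1] + 1/4·h[2] + 1/6·h[3] + 1/4·h[4] + 1/12·h[5]
  h[2] = 1 + 1/12·h[1] + 1/6·h[2] + 1/12·h[3] + 1/6·h[4] + 1/4·h[5]
  h[3] = 1 + 1/6·h[1] + 1/12·h[2] + 1/6·h[3] + 1/4·h[4] + 1/4·h[5]
  h[4] = 1 + 1/6·h[1] + 1/12·h[2] + 1/6·h[3] + 1/6·h[4] + 1/6·h[5]
  h[5] = 1 + 1/4·h[1] + 1/6·h[2] + 1/12·h[3] + 1/4·h[4] + 1/12·h[5]
Solving the 5×5 linear system over states ≠ 0 gives exactly h = [0, 72882/11639, 61548/11639, 654/103, 63012/11639, 67668/11639] (h[0] = 0 is the target).

h = [0.0000, 6.2619, 5.2881, 6.3495, 5.4139, 5.8139]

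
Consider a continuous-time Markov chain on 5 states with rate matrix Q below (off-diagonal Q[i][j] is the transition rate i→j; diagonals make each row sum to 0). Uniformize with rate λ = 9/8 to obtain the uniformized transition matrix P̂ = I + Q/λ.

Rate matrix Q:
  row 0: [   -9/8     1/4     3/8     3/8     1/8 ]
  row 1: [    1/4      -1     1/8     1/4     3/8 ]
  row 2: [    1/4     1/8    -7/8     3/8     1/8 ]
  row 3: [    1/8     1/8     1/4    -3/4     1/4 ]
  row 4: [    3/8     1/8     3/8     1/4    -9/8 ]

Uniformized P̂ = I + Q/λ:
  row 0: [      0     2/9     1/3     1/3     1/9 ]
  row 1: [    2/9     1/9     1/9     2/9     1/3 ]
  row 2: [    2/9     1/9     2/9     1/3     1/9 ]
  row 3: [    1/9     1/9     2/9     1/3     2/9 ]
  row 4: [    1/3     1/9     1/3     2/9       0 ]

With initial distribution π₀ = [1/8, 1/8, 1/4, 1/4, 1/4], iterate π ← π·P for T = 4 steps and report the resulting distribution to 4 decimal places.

π = [0.1685, 0.1300, 0.2442, 0.3015, 0.1558]

t=0: π = [0.1250, 0.1250, 0.2500, 0.2500, 0.2500]
t=1: π = [0.1944, 0.1250, 0.2500, 0.2917, 0.1389]
t=2: π = [0.1620, 0.1327, 0.2454, 0.3040, 0.1559]
t=3: π = [0.1698, 0.1291, 0.2428, 0.3013, 0.1571]
t=4: π = [0.1685, 0.1300, 0.2442, 0.3015, 0.1558]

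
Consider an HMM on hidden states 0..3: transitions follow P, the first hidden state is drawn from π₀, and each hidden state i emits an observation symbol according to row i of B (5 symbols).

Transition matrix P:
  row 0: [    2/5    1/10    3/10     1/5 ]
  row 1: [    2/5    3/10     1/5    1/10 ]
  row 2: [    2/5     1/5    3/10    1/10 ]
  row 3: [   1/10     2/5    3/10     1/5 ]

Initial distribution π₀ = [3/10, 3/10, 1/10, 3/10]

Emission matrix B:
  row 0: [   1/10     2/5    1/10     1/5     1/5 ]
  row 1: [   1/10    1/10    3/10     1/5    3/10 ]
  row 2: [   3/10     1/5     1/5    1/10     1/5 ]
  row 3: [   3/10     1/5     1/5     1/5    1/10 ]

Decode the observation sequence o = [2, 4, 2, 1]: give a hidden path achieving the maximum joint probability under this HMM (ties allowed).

path = [1, 1, 1, 0]

t=0: δ = [3.000e-02, 9.000e-02, 2.000e-02, 6.000e-02]  (obs o_0=2)
t=1: δ = [7.200e-03, 8.100e-03, 3.600e-03, 1.200e-03]  ψ = [1, 1, 1, 3]  (obs o_1=4)
t=2: δ = [3.240e-04, 7.290e-04, 4.320e-04, 2.880e-04]  ψ = [1, 1, 0, 0]  (obs o_2=2)
t=3: δ = [1.166e-04, 2.187e-05, 2.916e-05, 1.458e-05]  ψ = [1, 1, 1, 1]  (obs o_3=1)
backtrack: best end state = 0; path = [1, 1, 1, 0]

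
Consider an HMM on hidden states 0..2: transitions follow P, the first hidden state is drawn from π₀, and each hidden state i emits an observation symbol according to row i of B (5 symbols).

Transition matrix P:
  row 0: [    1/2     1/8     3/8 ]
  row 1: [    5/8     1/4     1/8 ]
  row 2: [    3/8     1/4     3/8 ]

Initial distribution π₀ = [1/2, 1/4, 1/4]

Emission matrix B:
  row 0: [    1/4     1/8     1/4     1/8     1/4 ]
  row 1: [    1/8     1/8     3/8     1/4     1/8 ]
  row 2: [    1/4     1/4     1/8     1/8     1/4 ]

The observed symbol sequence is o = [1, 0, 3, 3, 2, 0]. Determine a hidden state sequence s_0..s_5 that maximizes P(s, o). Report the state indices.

t=0: δ = [6.250e-02, 3.125e-02, 6.250e-02]  (obs o_0=1)
t=1: δ = [7.812e-03, 1.953e-03, 5.859e-03]  ψ = [0, 2, 0]  (obs o_1=0)
t=2: δ = [4.883e-04, 3.662e-04, 3.662e-04]  ψ = [0, 2, 0]  (obs o_2=3)
t=3: δ = [3.052e-05, 2.289e-05, 2.289e-05]  ψ = [0, 1, 0]  (obs o_3=3)
t=4: δ = [3.815e-06, 2.146e-06, 1.431e-06]  ψ = [0, 1, 0]  (obs o_4=2)
t=5: δ = [4.768e-07, 6.706e-08, 3.576e-07]  ψ = [0, 1, 0]  (obs o_5=0)
backtrack: best end state = 0; path = [0, 0, 0, 0, 0, 0]

path = [0, 0, 0, 0, 0, 0]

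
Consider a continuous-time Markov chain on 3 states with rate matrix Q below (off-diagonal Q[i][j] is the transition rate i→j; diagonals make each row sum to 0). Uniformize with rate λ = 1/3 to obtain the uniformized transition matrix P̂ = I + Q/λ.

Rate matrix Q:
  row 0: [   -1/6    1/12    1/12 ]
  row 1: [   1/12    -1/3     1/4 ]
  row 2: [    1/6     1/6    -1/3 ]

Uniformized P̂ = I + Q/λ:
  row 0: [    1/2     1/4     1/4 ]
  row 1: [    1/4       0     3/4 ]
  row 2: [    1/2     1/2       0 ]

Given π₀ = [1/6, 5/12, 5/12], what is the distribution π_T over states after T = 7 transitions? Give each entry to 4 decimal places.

t=0: π = [0.1667, 0.4167, 0.4167]
t=1: π = [0.3958, 0.2500, 0.3542]
t=2: π = [0.4375, 0.2760, 0.2865]
t=3: π = [0.4310, 0.2526, 0.3164]
t=4: π = [0.4368, 0.2660, 0.2972]
t=5: π = [0.4335, 0.2578, 0.3087]
t=6: π = [0.4355, 0.2627, 0.3017]
t=7: π = [0.4343, 0.2598, 0.3059]

π = [0.4343, 0.2598, 0.3059]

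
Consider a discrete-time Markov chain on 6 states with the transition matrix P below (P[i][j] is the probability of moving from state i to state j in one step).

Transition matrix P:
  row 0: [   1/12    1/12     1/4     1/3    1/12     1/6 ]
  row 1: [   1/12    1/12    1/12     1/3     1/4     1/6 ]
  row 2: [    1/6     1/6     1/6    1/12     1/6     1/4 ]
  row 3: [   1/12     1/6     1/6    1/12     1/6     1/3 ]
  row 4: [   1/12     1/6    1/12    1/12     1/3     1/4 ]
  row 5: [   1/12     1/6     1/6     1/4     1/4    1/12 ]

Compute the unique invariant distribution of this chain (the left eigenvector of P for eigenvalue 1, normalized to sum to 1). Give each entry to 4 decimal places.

Balance equations π_j = Σ_i π_i·P[i][j]:
  π_0 = 1/12·π_0 + 1/12·π_1 + 1/6·π_2 + 1/12·π_3 + 1/12·π_4 + 1/12·π_5
  π_1 = 1/12·π_0 + 1/12·π_1 + 1/6·π_2 + 1/6·π_3 + 1/6·π_4 + 1/6·π_5
  π_2 = 1/4·π_0 + 1/12·π_1 + 1/6·π_2 + 1/6·π_3 + 1/12·π_4 + 1/6·π_5
  π_3 = 1/3·π_0 + 1/3·π_1 + 1/12·π_2 + 1/12·π_3 + 1/12·π_4 + 1/4·π_5
  π_4 = 1/12·π_0 + 1/4·π_1 + 1/6·π_2 + 1/6·π_3 + 1/3·π_4 + 1/4·π_5
  normalize: π_0 + π_1 + π_2 + π_3 + π_4 + π_5 = 1
Solving the linear system gives exactly π = [26699/280168, 41049/280168, 10055/70042, 6260/35021, 31673/140084, 29387/140084].

π = [0.0953, 0.1465, 0.1436, 0.1787, 0.2261, 0.2098]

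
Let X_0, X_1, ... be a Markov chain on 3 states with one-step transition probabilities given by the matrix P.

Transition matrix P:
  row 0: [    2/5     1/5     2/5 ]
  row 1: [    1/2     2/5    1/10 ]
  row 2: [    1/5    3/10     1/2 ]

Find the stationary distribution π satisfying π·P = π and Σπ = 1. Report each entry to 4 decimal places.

Balance equations π_j = Σ_i π_i·P[i][j]:
  π_0 = 2/5·π_0 + 1/2·π_1 + 1/5·π_2
  π_1 = 1/5·π_0 + 2/5·π_1 + 3/10·π_2
  normalize: π_0 + π_1 + π_2 = 1
Solving the linear system gives exactly π = [9/25, 22/75, 26/75].

π = [0.3600, 0.2933, 0.3467]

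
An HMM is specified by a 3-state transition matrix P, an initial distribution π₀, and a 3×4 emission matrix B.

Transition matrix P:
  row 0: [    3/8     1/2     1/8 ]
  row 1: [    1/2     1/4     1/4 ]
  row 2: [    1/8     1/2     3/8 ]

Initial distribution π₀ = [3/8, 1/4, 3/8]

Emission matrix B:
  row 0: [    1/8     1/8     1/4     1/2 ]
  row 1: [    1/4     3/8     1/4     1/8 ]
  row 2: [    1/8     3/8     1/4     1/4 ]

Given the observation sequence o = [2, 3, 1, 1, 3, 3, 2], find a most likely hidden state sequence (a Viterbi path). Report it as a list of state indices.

t=0: δ = [9.375e-02, 6.250e-02, 9.375e-02]  (obs o_0=2)
t=1: δ = [1.758e-02, 5.859e-03, 8.789e-03]  ψ = [0, 0, 2]  (obs o_1=3)
t=2: δ = [8.240e-04, 3.296e-03, 1.236e-03]  ψ = [0, 0, 2]  (obs o_2=1)
t=3: δ = [2.060e-04, 3.090e-04, 3.090e-04]  ψ = [1, 1, 1]  (obs o_3=1)
t=4: δ = [7.725e-05, 1.931e-05, 2.897e-05]  ψ = [1, 2, 2]  (obs o_4=3)
t=5: δ = [1.448e-05, 4.828e-06, 2.716e-06]  ψ = [0, 0, 2]  (obs o_5=3)
t=6: δ = [1.358e-06, 1.810e-06, 4.526e-07]  ψ = [0, 0, 0]  (obs o_6=2)
backtrack: best end state = 1; path = [0, 0, 1, 1, 0, 0, 1]

path = [0, 0, 1, 1, 0, 0, 1]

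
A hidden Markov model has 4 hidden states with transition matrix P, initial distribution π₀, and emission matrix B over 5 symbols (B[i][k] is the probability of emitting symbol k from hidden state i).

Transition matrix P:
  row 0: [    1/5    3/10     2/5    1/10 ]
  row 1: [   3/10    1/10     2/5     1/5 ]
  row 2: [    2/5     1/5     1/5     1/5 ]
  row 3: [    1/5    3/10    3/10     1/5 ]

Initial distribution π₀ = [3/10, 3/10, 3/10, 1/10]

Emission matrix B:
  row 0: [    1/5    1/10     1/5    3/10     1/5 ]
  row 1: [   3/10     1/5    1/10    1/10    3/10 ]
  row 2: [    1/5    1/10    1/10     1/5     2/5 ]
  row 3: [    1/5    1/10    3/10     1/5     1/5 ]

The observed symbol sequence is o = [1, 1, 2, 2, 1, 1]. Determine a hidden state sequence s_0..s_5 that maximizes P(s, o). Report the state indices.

path = [1, 2, 3, 3, 1, 2]

t=0: δ = [3.000e-02, 6.000e-02, 3.000e-02, 1.000e-02]  (obs o_0=1)
t=1: δ = [1.800e-03, 1.800e-03, 2.400e-03, 1.200e-03]  ψ = [1, 0, 1, 1]  (obs o_1=1)
t=2: δ = [1.920e-04, 5.400e-05, 7.200e-05, 1.440e-04]  ψ = [2, 0, 0, 2]  (obs o_2=2)
t=3: δ = [7.680e-06, 5.760e-06, 7.680e-06, 8.640e-06]  ψ = [0, 0, 0, 3]  (obs o_3=2)
t=4: δ = [3.072e-07, 5.184e-07, 3.072e-07, 1.728e-07]  ψ = [2, 3, 0, 3]  (obs o_4=1)
t=5: δ = [1.555e-08, 1.843e-08, 2.074e-08, 1.037e-08]  ψ = [1, 0, 1, 1]  (obs o_5=1)
backtrack: best end state = 2; path = [1, 2, 3, 3, 1, 2]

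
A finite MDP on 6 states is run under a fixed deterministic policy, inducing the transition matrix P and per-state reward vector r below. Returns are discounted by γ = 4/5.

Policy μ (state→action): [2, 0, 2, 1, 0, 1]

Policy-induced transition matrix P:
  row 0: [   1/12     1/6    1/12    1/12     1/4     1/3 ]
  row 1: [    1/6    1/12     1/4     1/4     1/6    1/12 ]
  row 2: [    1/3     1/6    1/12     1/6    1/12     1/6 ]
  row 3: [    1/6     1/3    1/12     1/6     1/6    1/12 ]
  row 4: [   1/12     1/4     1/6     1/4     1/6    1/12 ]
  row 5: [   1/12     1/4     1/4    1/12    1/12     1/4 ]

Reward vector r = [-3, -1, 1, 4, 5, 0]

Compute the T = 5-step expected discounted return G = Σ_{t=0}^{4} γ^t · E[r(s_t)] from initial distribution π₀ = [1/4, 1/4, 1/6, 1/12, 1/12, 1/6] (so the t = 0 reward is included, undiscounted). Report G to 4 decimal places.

G = 2.1300

t=0: π = [0.2500, 0.2500, 0.1667, 0.0833, 0.0833, 0.1667], E[r] = -0.0833, γ^t·E[r] = -0.083333, running G = -0.083333
t=1: π = [0.1528, 0.1806, 0.1597, 0.1597, 0.1597, 0.1875], E[r] = 0.9583, γ^t·E[r] = 0.766667, running G = 0.683333
t=2: π = [0.1516, 0.2072, 0.1580, 0.1667, 0.1505, 0.1661], E[r] = 0.9149, γ^t·E[r] = 0.585556, running G = 1.268889
t=3: π = [0.1540, 0.2036, 0.1581, 0.1700, 0.1523, 0.1621], E[r] = 0.9340, γ^t·E[r] = 0.478222, running G = 1.747111
t=4: π = [0.1540, 0.2042, 0.1570, 0.1700, 0.1528, 0.1620], E[r] = 0.9348, γ^t·E[r] = 0.382894, running G = 2.130005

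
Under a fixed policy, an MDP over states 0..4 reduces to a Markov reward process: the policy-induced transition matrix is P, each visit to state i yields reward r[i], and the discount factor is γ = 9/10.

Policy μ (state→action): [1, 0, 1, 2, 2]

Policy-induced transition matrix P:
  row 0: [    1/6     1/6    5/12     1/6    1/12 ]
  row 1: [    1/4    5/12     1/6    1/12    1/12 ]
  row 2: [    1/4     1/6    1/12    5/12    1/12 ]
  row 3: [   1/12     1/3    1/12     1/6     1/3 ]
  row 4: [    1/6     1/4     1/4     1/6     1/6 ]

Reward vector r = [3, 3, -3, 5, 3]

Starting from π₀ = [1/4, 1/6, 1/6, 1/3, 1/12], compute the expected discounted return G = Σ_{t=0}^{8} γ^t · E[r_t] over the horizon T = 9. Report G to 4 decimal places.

t=0: π = [0.2500, 0.1667, 0.1667, 0.3333, 0.0833], E[r] = 2.6667, γ^t·E[r] = 2.666667, running G = 2.666667
t=1: π = [0.1667, 0.2708, 0.1944, 0.1944, 0.1736], E[r] = 2.2222, γ^t·E[r] = 2.000000, running G = 4.666667
t=2: π = [0.1892, 0.2813, 0.1904, 0.1927, 0.1464], E[r] = 2.2431, γ^t·E[r] = 1.816875, running G = 6.483542
t=3: π = [0.1899, 0.2813, 0.1943, 0.1908, 0.1437], E[r] = 2.2161, γ^t·E[r] = 1.615570, running G = 8.099112
t=4: π = [0.1904, 0.2808, 0.1940, 0.1918, 0.1430], E[r] = 2.2194, γ^t·E[r] = 1.456144, running G = 9.555256
t=5: π = [0.1903, 0.2807, 0.1940, 0.1918, 0.1432], E[r] = 2.2194, γ^t·E[r] = 1.310512, running G = 10.865768
t=6: π = [0.1902, 0.2807, 0.1940, 0.1918, 0.1432], E[r] = 2.2195, γ^t·E[r] = 1.179526, running G = 12.045294
t=7: π = [0.1902, 0.2808, 0.1940, 0.1918, 0.1432], E[r] = 2.2195, γ^t·E[r] = 1.061563, running G = 13.106857
t=8: π = [0.1902, 0.2808, 0.1940, 0.1918, 0.1432], E[r] = 2.2195, γ^t·E[r] = 0.955406, running G = 14.062263

G = 14.0623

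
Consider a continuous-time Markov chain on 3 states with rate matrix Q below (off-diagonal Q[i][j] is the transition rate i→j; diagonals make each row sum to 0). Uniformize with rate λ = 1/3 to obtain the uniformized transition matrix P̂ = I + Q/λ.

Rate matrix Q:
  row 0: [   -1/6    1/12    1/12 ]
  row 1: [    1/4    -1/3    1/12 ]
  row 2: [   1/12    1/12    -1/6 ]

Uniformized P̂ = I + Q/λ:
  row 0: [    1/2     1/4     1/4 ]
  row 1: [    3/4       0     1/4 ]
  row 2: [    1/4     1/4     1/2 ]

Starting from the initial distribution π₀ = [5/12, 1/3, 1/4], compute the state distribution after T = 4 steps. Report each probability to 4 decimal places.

t=0: π = [0.4167, 0.3333, 0.2500]
t=1: π = [0.5208, 0.1667, 0.3125]
t=2: π = [0.4635, 0.2083, 0.3281]
t=3: π = [0.4701, 0.1979, 0.3320]
t=4: π = [0.4665, 0.2005, 0.3330]

π = [0.4665, 0.2005, 0.3330]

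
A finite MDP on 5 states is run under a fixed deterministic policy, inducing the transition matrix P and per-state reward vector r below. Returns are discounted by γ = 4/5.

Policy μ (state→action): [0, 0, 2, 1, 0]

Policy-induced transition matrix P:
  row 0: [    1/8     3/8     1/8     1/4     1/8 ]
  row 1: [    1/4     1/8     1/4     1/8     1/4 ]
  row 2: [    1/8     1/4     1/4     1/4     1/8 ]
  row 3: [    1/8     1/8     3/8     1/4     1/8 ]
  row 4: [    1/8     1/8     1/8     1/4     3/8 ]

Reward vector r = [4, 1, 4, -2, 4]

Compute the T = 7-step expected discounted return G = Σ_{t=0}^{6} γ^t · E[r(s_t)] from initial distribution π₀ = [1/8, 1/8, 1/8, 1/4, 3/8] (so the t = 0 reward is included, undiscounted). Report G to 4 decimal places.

G = 8.2368

t=0: π = [0.1250, 0.1250, 0.1250, 0.2500, 0.3750], E[r] = 2.1250, γ^t·E[r] = 2.125000, running G = 2.125000
t=1: π = [0.1406, 0.1719, 0.2188, 0.2344, 0.2344], E[r] = 2.0781, γ^t·E[r] = 1.662500, running G = 3.787500
t=2: π = [0.1465, 0.1875, 0.2324, 0.2285, 0.2051], E[r] = 2.0664, γ^t·E[r] = 1.322500, running G = 5.110000
t=3: π = [0.1484, 0.1907, 0.2346, 0.2266, 0.1997], E[r] = 2.0686, γ^t·E[r] = 1.059125, running G = 6.169125
t=4: π = [0.1488, 0.1914, 0.2348, 0.2262, 0.1988], E[r] = 2.0687, γ^t·E[r] = 0.847338, running G = 7.016463
t=5: π = [0.1489, 0.1916, 0.2348, 0.2261, 0.1986], E[r] = 2.0689, γ^t·E[r] = 0.677938, running G = 7.694400
t=6: π = [0.1489, 0.1916, 0.2348, 0.2261, 0.1986], E[r] = 2.0689, γ^t·E[r] = 0.542353, running G = 8.236753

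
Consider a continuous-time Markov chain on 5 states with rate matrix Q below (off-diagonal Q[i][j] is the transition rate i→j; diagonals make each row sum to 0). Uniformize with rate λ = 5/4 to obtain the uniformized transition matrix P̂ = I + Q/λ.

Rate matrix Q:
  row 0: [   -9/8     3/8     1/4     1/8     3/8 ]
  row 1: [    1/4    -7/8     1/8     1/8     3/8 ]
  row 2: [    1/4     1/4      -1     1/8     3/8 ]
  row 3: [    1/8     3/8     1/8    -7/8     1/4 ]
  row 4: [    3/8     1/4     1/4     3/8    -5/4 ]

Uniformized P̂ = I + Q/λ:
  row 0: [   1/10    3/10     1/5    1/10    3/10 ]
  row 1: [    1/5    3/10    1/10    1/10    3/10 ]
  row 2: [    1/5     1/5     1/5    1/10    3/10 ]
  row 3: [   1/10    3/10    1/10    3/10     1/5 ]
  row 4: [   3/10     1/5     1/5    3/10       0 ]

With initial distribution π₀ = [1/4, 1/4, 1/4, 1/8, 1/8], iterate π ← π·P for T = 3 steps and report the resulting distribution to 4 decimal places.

π = [0.1838, 0.2631, 0.1561, 0.1780, 0.2190]

t=0: π = [0.2500, 0.2500, 0.2500, 0.1250, 0.1250]
t=1: π = [0.1750, 0.2625, 0.1625, 0.1500, 0.2500]
t=2: π = [0.1925, 0.2588, 0.1588, 0.1800, 0.2100]
t=3: π = [0.1838, 0.2631, 0.1561, 0.1780, 0.2190]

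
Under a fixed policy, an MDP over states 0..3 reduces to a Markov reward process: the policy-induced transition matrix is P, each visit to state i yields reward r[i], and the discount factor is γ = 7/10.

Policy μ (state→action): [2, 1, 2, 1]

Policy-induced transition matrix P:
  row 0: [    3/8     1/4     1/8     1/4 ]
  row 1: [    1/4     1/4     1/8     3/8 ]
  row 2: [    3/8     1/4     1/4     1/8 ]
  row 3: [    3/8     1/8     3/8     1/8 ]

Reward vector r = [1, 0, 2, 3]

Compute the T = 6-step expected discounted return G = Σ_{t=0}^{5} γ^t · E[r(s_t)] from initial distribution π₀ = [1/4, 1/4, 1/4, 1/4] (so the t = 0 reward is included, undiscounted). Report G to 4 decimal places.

t=0: π = [0.2500, 0.2500, 0.2500, 0.2500], E[r] = 1.5000, γ^t·E[r] = 1.500000, running G = 1.500000
t=1: π = [0.3438, 0.2188, 0.2188, 0.2188], E[r] = 1.4375, γ^t·E[r] = 1.006250, running G = 2.506250
t=2: π = [0.3477, 0.2227, 0.2070, 0.2227], E[r] = 1.4297, γ^t·E[r] = 0.700547, running G = 3.206797
t=3: π = [0.3472, 0.2222, 0.2065, 0.2241], E[r] = 1.4326, γ^t·E[r] = 0.491388, running G = 3.698185
t=4: π = [0.3472, 0.2220, 0.2068, 0.2239], E[r] = 1.4327, γ^t·E[r] = 0.344001, running G = 4.042185
t=5: π = [0.3473, 0.2220, 0.2068, 0.2239], E[r] = 1.4326, γ^t·E[r] = 0.240783, running G = 4.282968

G = 4.2830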